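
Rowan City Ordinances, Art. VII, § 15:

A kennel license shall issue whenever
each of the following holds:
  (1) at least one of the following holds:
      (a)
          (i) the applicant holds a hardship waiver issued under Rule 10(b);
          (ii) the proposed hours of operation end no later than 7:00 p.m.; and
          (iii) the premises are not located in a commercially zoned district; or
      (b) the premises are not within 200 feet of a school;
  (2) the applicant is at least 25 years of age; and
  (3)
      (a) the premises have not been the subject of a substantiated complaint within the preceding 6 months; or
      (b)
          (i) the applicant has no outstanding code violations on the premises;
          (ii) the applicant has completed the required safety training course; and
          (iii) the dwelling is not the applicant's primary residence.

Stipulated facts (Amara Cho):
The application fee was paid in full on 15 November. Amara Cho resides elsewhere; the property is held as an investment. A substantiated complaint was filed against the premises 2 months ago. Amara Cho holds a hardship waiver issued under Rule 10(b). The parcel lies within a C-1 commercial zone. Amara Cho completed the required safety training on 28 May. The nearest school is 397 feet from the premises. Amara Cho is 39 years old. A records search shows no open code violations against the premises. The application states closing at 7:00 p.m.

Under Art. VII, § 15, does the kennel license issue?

(i) hardship waiver — satisfied.
(ii) closes by 7 p.m. — satisfied.
(iii) not (commercially zoned) — fails.
(a): T AND T AND F → false.
(b) ≥200 ft from school — holds.
(1): F OR T → true.
(2) age ≥ 25 — met.
(a) no complaint in 6 mo. — not met.
(i) no code violations — satisfied.
(ii) safety training — met.
(iii) not (primary residence) — holds.
(b): T AND T AND T → true.
(3) = F OR T = true.
Overall = T AND T AND T = true.

Yes — granted.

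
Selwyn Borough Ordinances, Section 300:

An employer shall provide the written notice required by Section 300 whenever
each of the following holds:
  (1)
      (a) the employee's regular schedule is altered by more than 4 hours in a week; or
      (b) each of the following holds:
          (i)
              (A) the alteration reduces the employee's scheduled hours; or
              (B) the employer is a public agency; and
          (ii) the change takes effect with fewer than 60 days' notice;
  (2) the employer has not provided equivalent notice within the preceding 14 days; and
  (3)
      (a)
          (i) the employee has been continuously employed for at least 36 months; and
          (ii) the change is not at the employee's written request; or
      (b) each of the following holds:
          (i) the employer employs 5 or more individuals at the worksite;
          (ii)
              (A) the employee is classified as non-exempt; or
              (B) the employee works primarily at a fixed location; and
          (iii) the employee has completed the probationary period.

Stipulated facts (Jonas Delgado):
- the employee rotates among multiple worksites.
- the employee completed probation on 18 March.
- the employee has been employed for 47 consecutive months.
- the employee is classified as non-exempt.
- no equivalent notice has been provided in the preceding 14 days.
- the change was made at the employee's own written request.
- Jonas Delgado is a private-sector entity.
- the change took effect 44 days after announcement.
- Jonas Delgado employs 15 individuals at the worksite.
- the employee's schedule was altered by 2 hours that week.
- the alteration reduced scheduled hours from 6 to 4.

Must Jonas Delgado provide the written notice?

(a) schedule shift > 4h — fails.
(A) hours reduced — met.
(B) public agency — fails.
(i): T OR F → true.
(ii) < 60 days' notice — met.
(b): T AND T → true.
(1): F OR T → true.
(2) no recent notice — holds.
(i) tenure ≥ 36 mo. — holds.
(ii) not employee-requested — fails.
(a): T AND F → false.
(i) ≥ 5 at site — holds.
(A) non-exempt — satisfied.
(B) fixed location — not met.
(ii): T OR F → true.
(iii) past probation — satisfied.
So (b) is satisfied (T AND T AND T).
(3): F OR T → true.
Overall: T AND T AND T → true.

Yes — required.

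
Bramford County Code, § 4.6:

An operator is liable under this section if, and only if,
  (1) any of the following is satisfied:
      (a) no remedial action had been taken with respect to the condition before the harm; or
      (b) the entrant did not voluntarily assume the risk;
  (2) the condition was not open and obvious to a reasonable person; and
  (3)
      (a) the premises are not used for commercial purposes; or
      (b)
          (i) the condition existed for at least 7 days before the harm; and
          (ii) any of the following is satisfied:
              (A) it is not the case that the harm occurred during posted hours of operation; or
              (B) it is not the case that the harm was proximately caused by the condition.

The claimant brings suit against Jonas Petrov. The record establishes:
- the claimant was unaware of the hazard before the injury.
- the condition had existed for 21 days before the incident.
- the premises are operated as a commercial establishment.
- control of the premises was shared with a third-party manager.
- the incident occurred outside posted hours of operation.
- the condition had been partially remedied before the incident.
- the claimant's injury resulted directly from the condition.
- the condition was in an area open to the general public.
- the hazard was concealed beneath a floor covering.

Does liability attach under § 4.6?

(a) no remedial action — not met.
(b) no assumed risk — met.
So (1) is satisfied (F OR T).
(2) not open/obvious — satisfied.
(a) not (commercial use) — fails.
(i) condition ≥7 days old — holds.
(A) not (during posted hours) — satisfied.
(B) not (proximate cause) — not satisfied.
(ii): T OR F → true.
(b) = T AND T = true.
(3): F OR T → true.
So Overall is satisfied (T AND T AND T).

Yes — liable.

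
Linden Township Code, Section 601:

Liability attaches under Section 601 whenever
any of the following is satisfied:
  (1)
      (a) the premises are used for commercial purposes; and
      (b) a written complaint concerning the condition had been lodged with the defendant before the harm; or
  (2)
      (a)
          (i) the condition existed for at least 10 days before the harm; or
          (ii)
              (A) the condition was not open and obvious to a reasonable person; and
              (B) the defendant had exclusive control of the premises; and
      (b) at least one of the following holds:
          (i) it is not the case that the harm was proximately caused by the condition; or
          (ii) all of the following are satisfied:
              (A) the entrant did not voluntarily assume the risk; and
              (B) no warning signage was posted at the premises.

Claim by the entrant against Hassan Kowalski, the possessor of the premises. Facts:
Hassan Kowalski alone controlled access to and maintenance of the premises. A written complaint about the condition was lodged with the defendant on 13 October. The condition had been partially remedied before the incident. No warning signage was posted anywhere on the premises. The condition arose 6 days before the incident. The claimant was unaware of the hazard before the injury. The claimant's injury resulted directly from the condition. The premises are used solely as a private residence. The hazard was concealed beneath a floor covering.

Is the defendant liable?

Yes — liable.

(a) commercial use — not met.
(b) complaint lodged — met.
(1) = F AND T = false.
(i) condition ≥10 days old — not met.
(A) not open/obvious — satisfied.
(B) exclusive control — satisfied.
(ii) = T AND T = true.
(a): F OR T → true.
(i) not (proximate cause) — not met.
(A) no assumed risk — holds.
(B) no signage posted — satisfied.
(ii) = T AND T = true.
So (b) is satisfied (F OR T).
(2) = T AND T = true.
So Overall is satisfied (F OR T).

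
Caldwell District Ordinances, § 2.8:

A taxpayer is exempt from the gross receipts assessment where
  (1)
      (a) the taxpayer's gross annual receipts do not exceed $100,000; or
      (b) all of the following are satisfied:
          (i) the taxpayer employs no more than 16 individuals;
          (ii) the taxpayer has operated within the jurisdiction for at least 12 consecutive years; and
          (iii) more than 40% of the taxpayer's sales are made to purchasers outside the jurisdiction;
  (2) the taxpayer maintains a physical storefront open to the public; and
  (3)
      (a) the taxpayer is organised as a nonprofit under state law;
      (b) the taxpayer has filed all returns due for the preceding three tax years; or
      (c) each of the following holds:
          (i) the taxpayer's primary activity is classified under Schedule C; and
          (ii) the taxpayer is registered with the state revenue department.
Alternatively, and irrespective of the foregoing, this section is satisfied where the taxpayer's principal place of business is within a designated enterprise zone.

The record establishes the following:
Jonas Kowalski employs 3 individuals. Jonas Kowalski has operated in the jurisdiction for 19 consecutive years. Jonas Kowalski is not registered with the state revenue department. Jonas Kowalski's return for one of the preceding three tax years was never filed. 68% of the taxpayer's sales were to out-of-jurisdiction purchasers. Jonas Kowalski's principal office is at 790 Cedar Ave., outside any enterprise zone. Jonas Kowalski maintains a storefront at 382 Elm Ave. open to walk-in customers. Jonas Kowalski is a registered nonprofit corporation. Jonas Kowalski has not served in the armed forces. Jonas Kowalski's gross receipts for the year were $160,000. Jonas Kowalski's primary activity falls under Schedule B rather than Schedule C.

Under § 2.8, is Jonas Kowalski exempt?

(a) receipts ≤ $100,000 — not satisfied.
(i) ≤ 16 employees — satisfied.
(ii) ≥ 12 yrs in jurisdiction — holds.
(iii) >40% out-of-jur. sales — holds.
(b) = T AND T AND T = true.
So (1) is satisfied (F OR T).
(2) has storefront — met.
(a) nonprofit — holds.
(b) returns current — not satisfied.
(i) Schedule C activity — not satisfied.
(ii) state-registered — fails.
(c) = F AND F = false.
So (3) is satisfied (T OR F OR F).
So Overall is satisfied (T AND T AND T).
Exception (in enterprise zone) — not satisfied.
Result: main true OR exception false → true.

Yes — exempt.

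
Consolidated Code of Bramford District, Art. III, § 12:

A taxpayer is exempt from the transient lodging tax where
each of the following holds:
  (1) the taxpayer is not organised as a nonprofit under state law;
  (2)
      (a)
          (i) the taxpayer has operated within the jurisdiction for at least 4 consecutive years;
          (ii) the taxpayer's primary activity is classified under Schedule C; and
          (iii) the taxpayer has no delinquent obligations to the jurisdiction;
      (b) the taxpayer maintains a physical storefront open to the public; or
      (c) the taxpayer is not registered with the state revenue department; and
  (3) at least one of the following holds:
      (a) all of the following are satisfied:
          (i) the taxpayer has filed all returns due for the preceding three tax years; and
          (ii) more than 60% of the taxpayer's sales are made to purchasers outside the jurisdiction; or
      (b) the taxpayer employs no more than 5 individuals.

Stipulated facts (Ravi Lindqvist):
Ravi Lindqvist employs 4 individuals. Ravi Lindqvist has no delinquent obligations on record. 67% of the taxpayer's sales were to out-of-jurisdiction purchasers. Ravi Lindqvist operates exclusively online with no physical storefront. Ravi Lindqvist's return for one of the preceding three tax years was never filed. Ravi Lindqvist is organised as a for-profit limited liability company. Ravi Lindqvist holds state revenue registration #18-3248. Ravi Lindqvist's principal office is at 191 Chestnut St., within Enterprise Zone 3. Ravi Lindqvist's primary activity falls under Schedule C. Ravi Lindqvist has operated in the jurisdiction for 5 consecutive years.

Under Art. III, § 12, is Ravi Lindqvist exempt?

(1) not (nonprofit) — holds.
(i) ≥ 4 yrs in jurisdiction — holds.
(ii) Schedule C activity — holds.
(iii) no delinquency — holds.
So (a) is satisfied (T AND T AND T).
(b) has storefront — not met.
(c) not (state-registered) — not met.
So (2) is satisfied (T OR F OR F).
(i) returns current — not satisfied.
(ii) >60% out-of-jur. sales — satisfied.
(a) = F AND T = false.
(b) ≤ 5 employees — satisfied.
(3) = F OR T = true.
Overall: T AND T AND T → true.

Yes — exempt.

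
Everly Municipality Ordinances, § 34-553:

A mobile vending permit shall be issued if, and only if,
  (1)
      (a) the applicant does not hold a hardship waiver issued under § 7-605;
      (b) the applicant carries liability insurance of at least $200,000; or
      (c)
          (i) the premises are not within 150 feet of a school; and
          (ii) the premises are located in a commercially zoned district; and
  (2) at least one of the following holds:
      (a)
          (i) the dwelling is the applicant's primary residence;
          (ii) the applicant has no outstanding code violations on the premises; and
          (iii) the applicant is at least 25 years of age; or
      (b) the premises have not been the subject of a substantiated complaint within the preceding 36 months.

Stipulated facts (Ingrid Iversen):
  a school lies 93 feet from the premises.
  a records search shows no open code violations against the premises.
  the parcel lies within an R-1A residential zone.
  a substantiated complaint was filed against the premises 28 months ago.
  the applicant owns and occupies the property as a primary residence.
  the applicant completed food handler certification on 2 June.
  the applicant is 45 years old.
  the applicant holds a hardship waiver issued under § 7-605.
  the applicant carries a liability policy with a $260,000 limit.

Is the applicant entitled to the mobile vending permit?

Yes — granted.

(a) not (hardship waiver) — not satisfied.
(b) insurance ≥ $200,000 — holds.
(i) ≥150 ft from school — fails.
(ii) commercially zoned — not met.
So (c) is not satisfied (F AND F).
(1) = F OR T OR F = true.
(i) primary residence — holds.
(ii) no code violations — satisfied.
(iii) age ≥ 25 — holds.
(a) = T AND T AND T = true.
(b) no complaint in 36 mo. — fails.
So (2) is satisfied (T OR F).
So Overall is satisfied (T AND T).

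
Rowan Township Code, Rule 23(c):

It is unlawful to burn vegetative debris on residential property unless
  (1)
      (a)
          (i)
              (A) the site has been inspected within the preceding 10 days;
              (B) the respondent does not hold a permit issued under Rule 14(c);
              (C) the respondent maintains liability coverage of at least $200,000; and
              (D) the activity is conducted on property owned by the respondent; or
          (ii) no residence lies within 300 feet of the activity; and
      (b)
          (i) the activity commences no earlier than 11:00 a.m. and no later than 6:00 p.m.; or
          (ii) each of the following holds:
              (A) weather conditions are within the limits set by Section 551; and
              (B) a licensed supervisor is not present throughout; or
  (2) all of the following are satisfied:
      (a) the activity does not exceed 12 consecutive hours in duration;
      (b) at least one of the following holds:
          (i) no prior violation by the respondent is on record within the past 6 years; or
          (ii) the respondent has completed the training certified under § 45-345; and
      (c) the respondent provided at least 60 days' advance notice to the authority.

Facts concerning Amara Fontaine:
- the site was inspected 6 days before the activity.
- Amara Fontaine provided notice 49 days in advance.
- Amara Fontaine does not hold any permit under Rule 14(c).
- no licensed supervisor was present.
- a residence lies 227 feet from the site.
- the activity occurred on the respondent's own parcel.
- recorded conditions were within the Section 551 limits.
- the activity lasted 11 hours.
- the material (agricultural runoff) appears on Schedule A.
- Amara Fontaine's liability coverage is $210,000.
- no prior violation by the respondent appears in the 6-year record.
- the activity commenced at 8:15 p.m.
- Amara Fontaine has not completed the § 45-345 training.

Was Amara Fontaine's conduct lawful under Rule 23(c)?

Yes — lawful.

(A) site inspected — met.
(B) not (holds permit) — met.
(C) coverage ≥ $200,000 — met.
(D) own property — satisfied.
(i): T AND T AND T AND T → true.
(ii) no residence in 300 ft — fails.
(a) = T OR F = true.
(i) start within hours — not met.
(A) weather ok — satisfied.
(B) not (supervisor present) — met.
(ii) = T AND T = true.
(b): F OR T → true.
(1): T AND T → true.
(a) ≤ 12 hrs duration — satisfied.
(i) no prior violation — holds.
(ii) training certified — not satisfied.
So (b) is satisfied (T OR F).
(c) ≥60 days' notice — not met.
(2): T AND T AND F → false.
Overall = T OR F = true.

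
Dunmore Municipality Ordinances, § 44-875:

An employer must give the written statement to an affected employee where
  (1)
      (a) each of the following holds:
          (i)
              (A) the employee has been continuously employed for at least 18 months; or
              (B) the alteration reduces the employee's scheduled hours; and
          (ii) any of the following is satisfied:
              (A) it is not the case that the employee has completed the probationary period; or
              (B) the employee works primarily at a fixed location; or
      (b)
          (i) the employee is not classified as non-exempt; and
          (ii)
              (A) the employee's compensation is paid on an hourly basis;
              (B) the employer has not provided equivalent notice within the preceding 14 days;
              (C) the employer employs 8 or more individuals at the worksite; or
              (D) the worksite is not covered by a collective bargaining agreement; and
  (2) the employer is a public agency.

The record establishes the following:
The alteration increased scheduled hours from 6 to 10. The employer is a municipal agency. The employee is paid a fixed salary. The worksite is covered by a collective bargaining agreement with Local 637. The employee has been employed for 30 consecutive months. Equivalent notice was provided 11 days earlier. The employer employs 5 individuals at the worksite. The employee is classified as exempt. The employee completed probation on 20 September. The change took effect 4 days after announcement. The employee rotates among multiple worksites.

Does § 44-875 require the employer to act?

(A) tenure ≥ 18 mo. — satisfied.
(B) hours reduced — not met.
(i) = T OR F = true.
(A) not (past probation) — not met.
(B) fixed location — not satisfied.
(ii) = F OR F = false.
So (a) is not satisfied (T AND F).
(i) not (non-exempt) — met.
(A) hourly-paid — not satisfied.
(B) no recent notice — fails.
(C) ≥ 8 at site — not satisfied.
(D) no CBA — fails.
(ii): F OR F OR F OR F → false.
(b): T AND F → false.
(1): F OR F → false.
(2) public agency — met.
Overall: F AND T → false.

No — not required.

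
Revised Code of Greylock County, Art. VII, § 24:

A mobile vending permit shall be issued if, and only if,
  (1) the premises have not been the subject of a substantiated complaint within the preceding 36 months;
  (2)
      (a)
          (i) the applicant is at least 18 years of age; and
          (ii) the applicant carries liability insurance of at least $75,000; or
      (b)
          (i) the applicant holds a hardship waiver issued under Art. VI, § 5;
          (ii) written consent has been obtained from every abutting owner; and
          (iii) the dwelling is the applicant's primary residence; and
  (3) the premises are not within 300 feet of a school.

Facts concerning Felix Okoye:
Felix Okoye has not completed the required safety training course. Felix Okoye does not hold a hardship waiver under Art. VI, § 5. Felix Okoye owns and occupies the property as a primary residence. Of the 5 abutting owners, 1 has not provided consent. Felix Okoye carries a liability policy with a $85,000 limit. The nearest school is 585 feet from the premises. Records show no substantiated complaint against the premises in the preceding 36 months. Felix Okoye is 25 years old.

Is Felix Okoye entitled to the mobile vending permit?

(1) no complaint in 36 mo. — met.
(i) age ≥ 18 — met.
(ii) insurance ≥ $75,000 — holds.
(a) = T AND T = true.
(i) hardship waiver — fails.
(ii) all abutters consent — not met.
(iii) primary residence — holds.
(b): F AND F AND T → false.
(2): T OR F → true.
(3) ≥300 ft from school — holds.
So Overall is satisfied (T AND T AND T).

Yes — granted.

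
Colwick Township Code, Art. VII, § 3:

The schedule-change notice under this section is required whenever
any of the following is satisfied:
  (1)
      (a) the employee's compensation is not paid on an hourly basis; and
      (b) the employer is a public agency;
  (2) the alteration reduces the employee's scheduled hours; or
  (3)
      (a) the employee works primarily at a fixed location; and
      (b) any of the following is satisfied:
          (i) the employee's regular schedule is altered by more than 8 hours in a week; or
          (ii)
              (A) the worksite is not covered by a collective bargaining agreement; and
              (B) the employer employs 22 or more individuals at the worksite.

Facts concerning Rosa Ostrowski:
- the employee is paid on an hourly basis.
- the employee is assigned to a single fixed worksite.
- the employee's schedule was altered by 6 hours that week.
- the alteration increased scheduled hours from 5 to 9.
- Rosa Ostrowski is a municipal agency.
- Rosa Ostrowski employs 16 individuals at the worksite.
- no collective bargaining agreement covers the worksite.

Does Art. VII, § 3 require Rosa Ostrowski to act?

No — not required.

(a) not (hourly-paid) — fails.
(b) public agency — holds.
(1): F AND T → false.
(2) hours reduced — not met.
(a) fixed location — holds.
(i) schedule shift > 8h — not satisfied.
(A) no CBA — satisfied.
(B) ≥ 22 at site — not satisfied.
(ii): T AND F → false.
(b) = F OR F = false.
(3) = T AND F = false.
So Overall is not satisfied (F OR F OR F).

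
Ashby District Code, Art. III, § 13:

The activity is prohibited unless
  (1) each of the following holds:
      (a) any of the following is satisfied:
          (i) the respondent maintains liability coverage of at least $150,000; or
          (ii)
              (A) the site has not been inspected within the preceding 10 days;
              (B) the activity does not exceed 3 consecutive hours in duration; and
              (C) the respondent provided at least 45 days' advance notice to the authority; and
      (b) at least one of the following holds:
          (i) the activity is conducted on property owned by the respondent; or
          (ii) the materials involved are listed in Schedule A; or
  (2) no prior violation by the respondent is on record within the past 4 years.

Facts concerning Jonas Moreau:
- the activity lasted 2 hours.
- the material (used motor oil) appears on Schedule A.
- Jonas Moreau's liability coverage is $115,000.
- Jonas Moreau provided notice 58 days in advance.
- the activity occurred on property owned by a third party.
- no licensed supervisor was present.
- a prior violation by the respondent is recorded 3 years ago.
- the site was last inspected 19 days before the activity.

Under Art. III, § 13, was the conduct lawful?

Yes — lawful.

(i) coverage ≥ $150,000 — fails.
(A) not (site inspected) — satisfied.
(B) ≤ 3 hrs duration — met.
(C) ≥45 days' notice — holds.
(ii): T AND T AND T → true.
(a): F OR T → true.
(i) own property — fails.
(ii) Schedule A material — satisfied.
(b) = F OR T = true.
(1): T AND T → true.
(2) no prior violation — not met.
Overall = T OR F = true.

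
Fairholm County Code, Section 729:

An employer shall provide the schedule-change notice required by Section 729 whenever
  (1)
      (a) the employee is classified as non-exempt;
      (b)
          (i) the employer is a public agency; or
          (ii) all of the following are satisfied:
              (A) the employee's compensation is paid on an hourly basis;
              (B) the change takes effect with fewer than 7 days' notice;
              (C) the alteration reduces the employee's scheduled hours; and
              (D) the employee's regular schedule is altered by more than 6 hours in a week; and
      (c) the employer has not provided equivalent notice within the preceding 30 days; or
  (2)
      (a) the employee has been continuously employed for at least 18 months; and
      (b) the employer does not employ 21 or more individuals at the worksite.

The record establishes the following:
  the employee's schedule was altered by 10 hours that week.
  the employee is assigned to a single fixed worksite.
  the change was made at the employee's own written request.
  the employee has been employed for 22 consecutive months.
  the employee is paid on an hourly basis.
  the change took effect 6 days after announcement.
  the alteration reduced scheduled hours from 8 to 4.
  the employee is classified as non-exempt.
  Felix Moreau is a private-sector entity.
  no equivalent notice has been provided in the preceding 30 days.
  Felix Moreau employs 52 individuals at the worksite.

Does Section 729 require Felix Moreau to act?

(a) non-exempt — satisfied.
(i) public agency — not satisfied.
(A) hourly-paid — met.
(B) < 7 days' notice — holds.
(C) hours reduced — satisfied.
(D) schedule shift > 6h — met.
(ii): T AND T AND T AND T → true.
(b) = F OR T = true.
(c) no recent notice — holds.
So (1) is satisfied (T AND T AND T).
(a) tenure ≥ 18 mo. — satisfied.
(b) not (≥ 21 at site) — fails.
(2): T AND F → false.
Overall: T OR F → true.

Yes — required.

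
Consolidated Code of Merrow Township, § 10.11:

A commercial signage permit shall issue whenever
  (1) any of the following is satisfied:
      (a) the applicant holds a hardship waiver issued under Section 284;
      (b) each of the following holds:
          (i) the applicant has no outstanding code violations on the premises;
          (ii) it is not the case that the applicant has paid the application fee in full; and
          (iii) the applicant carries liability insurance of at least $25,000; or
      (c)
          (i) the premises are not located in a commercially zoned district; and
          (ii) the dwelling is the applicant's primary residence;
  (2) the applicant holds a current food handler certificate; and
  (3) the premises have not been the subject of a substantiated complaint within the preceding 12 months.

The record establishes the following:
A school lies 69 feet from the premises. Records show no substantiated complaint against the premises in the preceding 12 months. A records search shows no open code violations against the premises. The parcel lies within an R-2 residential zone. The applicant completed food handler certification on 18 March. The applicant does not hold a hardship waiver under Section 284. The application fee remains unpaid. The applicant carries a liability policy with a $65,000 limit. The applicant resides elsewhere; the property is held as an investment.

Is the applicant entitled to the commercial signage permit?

(a) hardship waiver — not met.
(i) no code violations — met.
(ii) not (fee paid) — holds.
(iii) insurance ≥ $25,000 — met.
So (b) is satisfied (T AND T AND T).
(i) not (commercially zoned) — satisfied.
(ii) primary residence — not satisfied.
(c): T AND F → false.
(1) = F OR T OR F = true.
(2) food handler cert. — holds.
(3) no complaint in 12 mo. — met.
So Overall is satisfied (T AND T AND T).

Yes — granted.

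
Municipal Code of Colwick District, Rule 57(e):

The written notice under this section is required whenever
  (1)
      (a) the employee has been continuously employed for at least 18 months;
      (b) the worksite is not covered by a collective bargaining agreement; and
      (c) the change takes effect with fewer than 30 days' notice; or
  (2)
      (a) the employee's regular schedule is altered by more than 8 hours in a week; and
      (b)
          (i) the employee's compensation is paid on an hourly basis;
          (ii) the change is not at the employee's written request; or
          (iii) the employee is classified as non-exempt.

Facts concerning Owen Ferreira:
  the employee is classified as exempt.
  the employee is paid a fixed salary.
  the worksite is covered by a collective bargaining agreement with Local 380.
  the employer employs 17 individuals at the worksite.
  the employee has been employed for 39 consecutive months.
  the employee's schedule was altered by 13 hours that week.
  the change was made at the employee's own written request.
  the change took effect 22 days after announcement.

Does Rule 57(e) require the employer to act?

No — not required.

(a) tenure ≥ 18 mo. — satisfied.
(b) no CBA — not met.
(c) < 30 days' notice — satisfied.
(1) = T AND F AND T = false.
(a) schedule shift > 8h — satisfied.
(i) hourly-paid — not satisfied.
(ii) not employee-requested — fails.
(iii) non-exempt — not met.
(b): F OR F OR F → false.
(2) = T AND F = false.
Overall = F OR F = false.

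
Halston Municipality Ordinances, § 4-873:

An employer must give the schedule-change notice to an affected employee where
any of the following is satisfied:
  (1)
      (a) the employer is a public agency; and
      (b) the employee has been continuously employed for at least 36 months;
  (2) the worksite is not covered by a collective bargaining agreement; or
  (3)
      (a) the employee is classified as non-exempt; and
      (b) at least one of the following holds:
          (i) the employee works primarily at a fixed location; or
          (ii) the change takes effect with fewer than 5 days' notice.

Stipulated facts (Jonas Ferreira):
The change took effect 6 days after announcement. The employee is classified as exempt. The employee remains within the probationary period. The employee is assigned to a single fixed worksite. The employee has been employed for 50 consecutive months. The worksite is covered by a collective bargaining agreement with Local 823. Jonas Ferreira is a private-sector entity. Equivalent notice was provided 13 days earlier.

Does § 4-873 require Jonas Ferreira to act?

(a) public agency — not satisfied.
(b) tenure ≥ 36 mo. — met.
(1) = F AND T = false.
(2) no CBA — not satisfied.
(a) non-exempt — not satisfied.
(i) fixed location — satisfied.
(ii) < 5 days' notice — not met.
(b) = T OR F = true.
(3): F AND T → false.
Overall: F OR F OR F → false.

No — not required.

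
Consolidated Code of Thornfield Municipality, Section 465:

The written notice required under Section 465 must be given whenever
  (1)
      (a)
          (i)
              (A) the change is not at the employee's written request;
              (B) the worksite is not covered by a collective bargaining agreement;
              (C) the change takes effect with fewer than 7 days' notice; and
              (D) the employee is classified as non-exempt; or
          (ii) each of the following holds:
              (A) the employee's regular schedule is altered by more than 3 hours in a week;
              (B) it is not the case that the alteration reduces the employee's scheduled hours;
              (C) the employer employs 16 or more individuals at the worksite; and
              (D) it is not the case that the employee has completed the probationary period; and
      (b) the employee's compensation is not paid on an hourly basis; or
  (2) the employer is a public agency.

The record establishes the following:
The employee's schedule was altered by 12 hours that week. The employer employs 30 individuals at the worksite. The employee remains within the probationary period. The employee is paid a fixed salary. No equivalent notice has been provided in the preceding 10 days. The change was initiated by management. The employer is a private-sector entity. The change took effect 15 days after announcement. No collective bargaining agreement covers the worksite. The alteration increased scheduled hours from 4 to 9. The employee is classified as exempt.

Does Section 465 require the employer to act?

(A) not employee-requested — met.
(B) no CBA — satisfied.
(C) < 7 days' notice — not met.
(D) non-exempt — not met.
So (i) is not satisfied (T AND T AND F AND F).
(A) schedule shift > 3h — met.
(B) not (hours reduced) — satisfied.
(C) ≥ 16 at site — holds.
(D) not (past probation) — holds.
(ii) = T AND T AND T AND T = true.
So (a) is satisfied (F OR T).
(b) not (hourly-paid) — satisfied.
(1): T AND T → true.
(2) public agency — fails.
Overall = T OR F = true.

Yes — required.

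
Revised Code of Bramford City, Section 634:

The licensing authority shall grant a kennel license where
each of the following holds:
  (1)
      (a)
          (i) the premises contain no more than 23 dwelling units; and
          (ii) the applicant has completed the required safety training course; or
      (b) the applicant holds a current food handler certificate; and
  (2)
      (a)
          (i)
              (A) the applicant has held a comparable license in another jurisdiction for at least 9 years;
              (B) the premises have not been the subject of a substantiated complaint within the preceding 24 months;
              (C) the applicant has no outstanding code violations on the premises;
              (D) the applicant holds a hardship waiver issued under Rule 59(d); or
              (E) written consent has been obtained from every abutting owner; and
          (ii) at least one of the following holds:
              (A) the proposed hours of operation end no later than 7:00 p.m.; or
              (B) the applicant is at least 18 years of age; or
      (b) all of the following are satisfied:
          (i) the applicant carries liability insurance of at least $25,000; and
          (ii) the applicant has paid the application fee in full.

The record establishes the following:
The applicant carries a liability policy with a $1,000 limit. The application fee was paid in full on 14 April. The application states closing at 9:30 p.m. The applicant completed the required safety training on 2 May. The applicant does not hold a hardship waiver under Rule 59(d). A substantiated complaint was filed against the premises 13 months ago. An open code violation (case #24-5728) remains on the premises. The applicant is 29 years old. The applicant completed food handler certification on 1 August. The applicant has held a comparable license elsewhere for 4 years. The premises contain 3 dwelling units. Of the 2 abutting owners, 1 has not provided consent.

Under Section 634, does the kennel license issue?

(i) ≤ 23 units — holds.
(ii) safety training — holds.
So (a) is satisfied (T AND T).
(b) food handler cert. — holds.
(1): T OR T → true.
(A) prior license ≥ 9 yr — fails.
(B) no complaint in 24 mo. — not met.
(C) no code violations — not satisfied.
(D) hardship waiver — not met.
(E) all abutters consent — not met.
(i) = F OR F OR F OR F OR F = false.
(A) closes by 7 p.m. — fails.
(B) age ≥ 18 — met.
(ii) = F OR T = true.
(a) = F AND T = false.
(i) insurance ≥ $25,000 — not met.
(ii) fee paid — satisfied.
(b) = F AND T = false.
(2) = F OR F = false.
So Overall is not satisfied (T AND F).

No — denied.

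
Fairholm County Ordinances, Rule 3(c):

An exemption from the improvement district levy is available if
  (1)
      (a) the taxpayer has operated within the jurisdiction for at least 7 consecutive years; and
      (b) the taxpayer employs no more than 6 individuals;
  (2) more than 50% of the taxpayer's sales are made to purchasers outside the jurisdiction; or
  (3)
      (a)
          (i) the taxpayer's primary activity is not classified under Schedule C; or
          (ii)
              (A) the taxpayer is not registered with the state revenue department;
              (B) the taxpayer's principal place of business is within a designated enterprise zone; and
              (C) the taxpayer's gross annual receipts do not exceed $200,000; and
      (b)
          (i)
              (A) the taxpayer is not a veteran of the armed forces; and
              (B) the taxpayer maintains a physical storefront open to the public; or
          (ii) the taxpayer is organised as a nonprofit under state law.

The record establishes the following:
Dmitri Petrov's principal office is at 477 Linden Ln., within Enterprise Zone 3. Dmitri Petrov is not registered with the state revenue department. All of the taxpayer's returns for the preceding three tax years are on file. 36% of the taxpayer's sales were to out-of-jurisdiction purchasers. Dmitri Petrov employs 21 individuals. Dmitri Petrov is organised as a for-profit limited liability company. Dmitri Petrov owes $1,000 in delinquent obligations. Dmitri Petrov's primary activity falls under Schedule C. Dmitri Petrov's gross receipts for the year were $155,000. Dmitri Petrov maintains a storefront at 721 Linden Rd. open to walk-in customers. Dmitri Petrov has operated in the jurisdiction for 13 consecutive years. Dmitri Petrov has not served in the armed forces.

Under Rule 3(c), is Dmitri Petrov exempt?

Yes — exempt.

(a) ≥ 7 yrs in jurisdiction — met.
(b) ≤ 6 employees — not met.
(1): T AND F → false.
(2) >50% out-of-jur. sales — fails.
(i) not (Schedule C activity) — not met.
(A) not (state-registered) — satisfied.
(B) in enterprise zone — satisfied.
(C) receipts ≤ $200,000 — met.
(ii) = T AND T AND T = true.
(a): F OR T → true.
(A) not (veteran) — holds.
(B) has storefront — satisfied.
(i) = T AND T = true.
(ii) nonprofit — not satisfied.
(b): T OR F → true.
So (3) is satisfied (T AND T).
Overall: F OR F OR T → true.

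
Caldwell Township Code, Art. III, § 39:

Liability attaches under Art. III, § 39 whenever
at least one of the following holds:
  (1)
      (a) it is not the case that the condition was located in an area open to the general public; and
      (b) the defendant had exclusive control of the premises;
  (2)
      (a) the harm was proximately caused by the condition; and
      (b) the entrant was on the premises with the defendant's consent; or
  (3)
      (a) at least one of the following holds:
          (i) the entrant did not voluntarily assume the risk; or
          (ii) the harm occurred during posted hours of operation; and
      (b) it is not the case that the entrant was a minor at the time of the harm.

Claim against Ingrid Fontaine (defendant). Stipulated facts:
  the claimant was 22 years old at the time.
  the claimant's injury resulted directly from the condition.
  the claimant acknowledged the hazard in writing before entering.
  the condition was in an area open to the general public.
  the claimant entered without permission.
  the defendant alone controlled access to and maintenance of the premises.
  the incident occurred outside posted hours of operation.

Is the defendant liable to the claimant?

No — not liable.

(a) not (public area) — not satisfied.
(b) exclusive control — satisfied.
(1) = F AND T = false.
(a) proximate cause — satisfied.
(b) consent to enter — fails.
So (2) is not satisfied (T AND F).
(i) no assumed risk — not met.
(ii) during posted hours — fails.
So (a) is not satisfied (F OR F).
(b) not (entrant a minor) — satisfied.
(3): F AND T → false.
Overall = F OR F OR F = false.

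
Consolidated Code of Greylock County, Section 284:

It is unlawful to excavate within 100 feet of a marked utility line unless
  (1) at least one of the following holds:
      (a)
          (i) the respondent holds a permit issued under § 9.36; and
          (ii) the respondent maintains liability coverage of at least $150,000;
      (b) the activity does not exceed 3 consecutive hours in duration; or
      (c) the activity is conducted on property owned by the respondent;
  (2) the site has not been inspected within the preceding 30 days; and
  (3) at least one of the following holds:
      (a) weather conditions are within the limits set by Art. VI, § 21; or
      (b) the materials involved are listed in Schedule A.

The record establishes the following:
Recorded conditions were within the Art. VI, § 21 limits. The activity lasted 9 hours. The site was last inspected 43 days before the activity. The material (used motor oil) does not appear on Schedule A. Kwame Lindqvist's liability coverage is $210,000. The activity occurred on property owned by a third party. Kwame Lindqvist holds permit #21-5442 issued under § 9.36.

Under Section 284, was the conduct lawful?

Yes — lawful.

(i) holds permit — satisfied.
(ii) coverage ≥ $150,000 — satisfied.
(a) = T AND T = true.
(b) ≤ 3 hrs duration — fails.
(c) own property — fails.
So (1) is satisfied (T OR F OR F).
(2) not (site inspected) — holds.
(a) weather ok — met.
(b) Schedule A material — not met.
(3): T OR F → true.
Overall = T AND T AND T = true.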